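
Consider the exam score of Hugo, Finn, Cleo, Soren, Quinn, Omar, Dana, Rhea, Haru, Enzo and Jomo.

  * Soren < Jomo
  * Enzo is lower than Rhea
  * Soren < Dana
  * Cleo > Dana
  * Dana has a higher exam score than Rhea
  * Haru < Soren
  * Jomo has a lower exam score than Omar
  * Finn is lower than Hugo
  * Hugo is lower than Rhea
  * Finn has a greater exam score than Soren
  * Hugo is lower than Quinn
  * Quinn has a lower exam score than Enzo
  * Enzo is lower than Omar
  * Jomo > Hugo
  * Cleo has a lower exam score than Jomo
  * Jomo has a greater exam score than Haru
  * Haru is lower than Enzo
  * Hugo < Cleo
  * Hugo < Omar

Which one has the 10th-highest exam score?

Soren

Chaining the given pairs: Haru < Soren < Finn < Hugo < Quinn < Enzo < Rhea < Dana < Cleo < Jomo < Omar.
The 10th largest is Soren.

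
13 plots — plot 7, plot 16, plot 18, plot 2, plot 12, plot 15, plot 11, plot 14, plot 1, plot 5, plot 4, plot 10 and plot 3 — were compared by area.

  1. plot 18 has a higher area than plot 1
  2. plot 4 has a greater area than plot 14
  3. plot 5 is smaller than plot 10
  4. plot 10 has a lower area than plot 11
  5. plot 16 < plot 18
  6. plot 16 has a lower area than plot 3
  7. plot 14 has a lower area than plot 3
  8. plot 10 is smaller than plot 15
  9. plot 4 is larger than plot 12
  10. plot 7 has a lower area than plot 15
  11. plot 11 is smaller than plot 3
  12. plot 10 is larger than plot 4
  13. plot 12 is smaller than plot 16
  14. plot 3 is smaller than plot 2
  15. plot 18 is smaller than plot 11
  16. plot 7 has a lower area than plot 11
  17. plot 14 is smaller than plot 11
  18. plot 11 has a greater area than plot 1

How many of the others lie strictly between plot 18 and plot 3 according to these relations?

Chaining upward from plot 18 reaches: plot 11, plot 2.
Chaining downward from plot 3 reaches: plot 1, plot 12, plot 14, plot 5, plot 4, plot 16, plot 7, plot 10, plot 11.
Strictly between plot 18 and plot 3 are those in both lists: plot 11 — 1 element.

1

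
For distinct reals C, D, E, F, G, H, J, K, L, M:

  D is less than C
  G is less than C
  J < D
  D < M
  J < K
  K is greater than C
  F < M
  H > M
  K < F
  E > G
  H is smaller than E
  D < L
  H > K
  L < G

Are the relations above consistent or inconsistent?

Every relation is compatible with J < D < L < G < C < K < F < M < H < E; the set is consistent.

consistent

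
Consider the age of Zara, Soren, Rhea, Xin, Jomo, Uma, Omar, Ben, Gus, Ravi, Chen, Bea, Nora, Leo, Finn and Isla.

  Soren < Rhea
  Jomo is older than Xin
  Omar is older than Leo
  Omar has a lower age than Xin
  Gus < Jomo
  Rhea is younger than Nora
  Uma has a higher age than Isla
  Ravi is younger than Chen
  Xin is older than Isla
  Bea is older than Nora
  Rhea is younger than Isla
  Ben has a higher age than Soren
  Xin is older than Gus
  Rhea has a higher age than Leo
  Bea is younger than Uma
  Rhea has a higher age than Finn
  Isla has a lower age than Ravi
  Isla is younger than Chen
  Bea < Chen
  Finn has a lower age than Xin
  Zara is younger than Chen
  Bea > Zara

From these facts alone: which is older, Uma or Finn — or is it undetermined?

Chaining the given relations: Finn < Rhea < Nora < Bea < Uma.
So Uma is older.

Uma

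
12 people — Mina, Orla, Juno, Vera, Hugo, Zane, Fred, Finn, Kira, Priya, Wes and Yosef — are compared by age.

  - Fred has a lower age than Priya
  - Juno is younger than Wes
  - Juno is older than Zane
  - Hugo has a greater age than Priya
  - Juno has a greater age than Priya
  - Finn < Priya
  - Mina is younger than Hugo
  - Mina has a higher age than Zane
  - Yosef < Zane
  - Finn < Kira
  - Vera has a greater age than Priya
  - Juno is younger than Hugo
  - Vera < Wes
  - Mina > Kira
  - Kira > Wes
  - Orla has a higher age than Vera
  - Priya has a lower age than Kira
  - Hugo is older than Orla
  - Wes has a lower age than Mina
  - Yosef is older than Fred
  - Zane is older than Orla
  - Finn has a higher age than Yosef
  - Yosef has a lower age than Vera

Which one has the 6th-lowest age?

Chaining the given pairs: Fred < Yosef < Finn < Priya < Vera < Orla < Zane < Juno < Wes < Kira < Mina < Hugo.
The 6th smallest is Orla.

Orla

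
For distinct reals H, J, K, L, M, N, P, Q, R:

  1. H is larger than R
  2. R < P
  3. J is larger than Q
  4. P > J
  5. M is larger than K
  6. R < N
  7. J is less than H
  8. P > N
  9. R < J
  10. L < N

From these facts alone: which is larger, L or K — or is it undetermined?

Following every chain through K: above K we get M.
L is not reached, and no chain runs the other way from L to K.
So the given relations leave the order of K and L undetermined.

undetermined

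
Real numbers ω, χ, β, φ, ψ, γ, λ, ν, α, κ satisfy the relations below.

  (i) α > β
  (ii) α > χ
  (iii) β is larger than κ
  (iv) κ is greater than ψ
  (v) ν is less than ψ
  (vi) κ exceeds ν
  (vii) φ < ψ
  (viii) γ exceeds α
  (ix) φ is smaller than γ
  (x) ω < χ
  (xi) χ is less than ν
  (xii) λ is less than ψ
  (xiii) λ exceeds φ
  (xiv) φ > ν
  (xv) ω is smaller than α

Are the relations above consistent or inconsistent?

consistent

Every relation is compatible with ω < χ < ν < φ < λ < ψ < κ < β < α < γ; the set is consistent.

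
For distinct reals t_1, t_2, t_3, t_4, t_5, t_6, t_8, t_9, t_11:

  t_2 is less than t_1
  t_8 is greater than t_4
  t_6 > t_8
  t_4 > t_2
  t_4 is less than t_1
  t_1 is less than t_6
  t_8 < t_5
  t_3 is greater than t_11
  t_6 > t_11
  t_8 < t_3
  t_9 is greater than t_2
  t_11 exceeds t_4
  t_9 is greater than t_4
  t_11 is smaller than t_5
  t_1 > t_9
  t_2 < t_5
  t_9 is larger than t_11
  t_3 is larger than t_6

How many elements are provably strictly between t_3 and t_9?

The relations place t_9 below t_3. An element lies strictly between them when it is forced above t_9 and also forced below t_3.
Above t_9: {t_1, t_6}. Below t_3: {t_2, t_4, t_11, t_8, t_1, t_6}.
Intersection: {t_1, t_6} — 2.

2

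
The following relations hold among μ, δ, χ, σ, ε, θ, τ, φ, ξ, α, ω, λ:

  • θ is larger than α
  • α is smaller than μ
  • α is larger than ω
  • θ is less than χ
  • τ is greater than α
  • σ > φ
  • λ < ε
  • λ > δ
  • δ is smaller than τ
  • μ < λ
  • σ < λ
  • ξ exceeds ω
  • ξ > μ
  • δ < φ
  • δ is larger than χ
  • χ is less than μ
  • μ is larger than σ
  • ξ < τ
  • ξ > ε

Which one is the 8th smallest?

μ

Chaining the given pairs: ω < α < θ < χ < δ < φ < σ < μ < λ < ε < ξ < τ.
Counting 8 from the smallest end gives μ.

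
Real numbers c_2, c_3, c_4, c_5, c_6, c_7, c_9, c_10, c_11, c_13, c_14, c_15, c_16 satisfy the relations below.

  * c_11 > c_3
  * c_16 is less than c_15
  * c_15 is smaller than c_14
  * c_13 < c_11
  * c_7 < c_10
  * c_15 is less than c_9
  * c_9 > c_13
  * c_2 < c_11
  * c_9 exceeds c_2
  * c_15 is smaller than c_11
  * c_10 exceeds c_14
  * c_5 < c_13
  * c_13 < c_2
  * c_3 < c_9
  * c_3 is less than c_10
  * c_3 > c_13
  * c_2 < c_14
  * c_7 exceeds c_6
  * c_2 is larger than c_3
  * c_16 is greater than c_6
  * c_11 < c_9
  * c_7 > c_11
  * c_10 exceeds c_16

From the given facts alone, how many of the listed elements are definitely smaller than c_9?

8

From c_9 the given relations immediately reach c_13, c_3, c_15, c_2, c_11.
From those, c_5, c_16 — 7 in total.
From those, c_6 — 8 in total.
No other element is forced below c_9 by the given relations, so the count is 8.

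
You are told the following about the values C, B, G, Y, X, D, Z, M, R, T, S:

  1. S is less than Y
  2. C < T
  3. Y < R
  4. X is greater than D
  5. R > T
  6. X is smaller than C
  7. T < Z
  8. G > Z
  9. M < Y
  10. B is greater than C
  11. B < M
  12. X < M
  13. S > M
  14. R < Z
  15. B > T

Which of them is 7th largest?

Piecing the relations together gives one ordering: D < X < C < T < B < M < S < Y < R < Z < G.
Counting 7 from the largest end gives B.

B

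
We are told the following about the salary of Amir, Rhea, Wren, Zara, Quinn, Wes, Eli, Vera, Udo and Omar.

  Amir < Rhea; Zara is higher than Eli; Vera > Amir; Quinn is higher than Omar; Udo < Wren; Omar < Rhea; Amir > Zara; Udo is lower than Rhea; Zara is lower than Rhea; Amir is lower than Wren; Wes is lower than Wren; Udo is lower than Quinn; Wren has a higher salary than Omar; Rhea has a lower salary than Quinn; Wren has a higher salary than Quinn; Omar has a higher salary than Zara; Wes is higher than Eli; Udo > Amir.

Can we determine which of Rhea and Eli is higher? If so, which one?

Rhea

Link the given pairs in sequence: Eli < Zara; Zara < Amir; Amir < Udo; Udo < Rhea.
Chaining these gives Eli < Zara < Amir < Udo < Rhea.
So Rhea is higher.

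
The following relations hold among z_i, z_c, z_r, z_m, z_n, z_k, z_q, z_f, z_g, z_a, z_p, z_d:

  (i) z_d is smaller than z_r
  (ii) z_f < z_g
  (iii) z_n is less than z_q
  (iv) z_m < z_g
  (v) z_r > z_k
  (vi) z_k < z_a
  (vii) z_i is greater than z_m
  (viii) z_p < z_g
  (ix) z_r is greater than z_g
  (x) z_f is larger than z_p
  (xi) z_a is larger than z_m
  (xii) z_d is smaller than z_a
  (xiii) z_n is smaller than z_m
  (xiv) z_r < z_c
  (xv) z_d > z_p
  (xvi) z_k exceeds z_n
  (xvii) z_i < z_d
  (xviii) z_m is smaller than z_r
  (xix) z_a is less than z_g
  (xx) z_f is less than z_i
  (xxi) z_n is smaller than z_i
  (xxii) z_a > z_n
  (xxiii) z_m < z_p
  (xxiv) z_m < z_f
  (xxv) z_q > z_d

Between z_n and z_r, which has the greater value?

z_r

z_n < z_m and z_m < z_p give z_n < z_p.
With z_p < z_f: z_n < z_m < z_p < z_f.
Then z_f < z_i extends the chain to z_i.
Then z_i < z_d extends the chain to z_d.
Then z_d < z_a extends the chain to z_a.
Then z_a < z_g extends the chain to z_g.
Then z_g < z_r extends the chain to z_r.
So z_n < z_r; z_r is the larger of the two.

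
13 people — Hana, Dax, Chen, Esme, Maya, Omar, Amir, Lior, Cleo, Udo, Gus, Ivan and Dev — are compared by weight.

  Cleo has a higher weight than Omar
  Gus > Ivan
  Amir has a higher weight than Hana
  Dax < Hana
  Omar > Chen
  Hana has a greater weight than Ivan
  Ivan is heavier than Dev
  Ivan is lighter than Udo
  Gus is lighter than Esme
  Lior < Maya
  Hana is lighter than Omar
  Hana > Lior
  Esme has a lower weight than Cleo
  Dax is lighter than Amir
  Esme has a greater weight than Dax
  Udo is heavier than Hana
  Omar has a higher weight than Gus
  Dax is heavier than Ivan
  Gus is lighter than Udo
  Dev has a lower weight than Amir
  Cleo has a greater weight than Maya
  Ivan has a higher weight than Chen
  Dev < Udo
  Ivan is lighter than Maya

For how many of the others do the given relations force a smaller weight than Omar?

7

The elements the relations force below Omar are Lior, Chen, Dev, Ivan, Dax, Hana, Gus — no chain reaches any other.
That is 7.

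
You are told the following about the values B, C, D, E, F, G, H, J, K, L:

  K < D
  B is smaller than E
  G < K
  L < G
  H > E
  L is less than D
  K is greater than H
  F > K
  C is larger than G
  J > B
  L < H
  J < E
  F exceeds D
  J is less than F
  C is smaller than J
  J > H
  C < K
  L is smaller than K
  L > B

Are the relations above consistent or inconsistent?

Chaining the given relations yields J < E < H, so J < H. But one relation states H < J. These cannot both hold.

inconsistent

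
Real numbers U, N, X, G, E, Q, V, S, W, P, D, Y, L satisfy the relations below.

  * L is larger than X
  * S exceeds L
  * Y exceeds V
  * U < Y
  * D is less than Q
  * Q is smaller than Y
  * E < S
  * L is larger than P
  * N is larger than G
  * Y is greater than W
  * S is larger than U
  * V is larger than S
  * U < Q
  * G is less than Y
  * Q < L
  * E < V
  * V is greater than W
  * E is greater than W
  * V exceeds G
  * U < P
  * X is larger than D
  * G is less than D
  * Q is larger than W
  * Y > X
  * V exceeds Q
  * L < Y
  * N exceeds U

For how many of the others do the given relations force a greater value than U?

7

From U the given relations immediately reach P, Q, N, S, Y.
From those, L, V — 7 in total.
Nothing else is reachable above U; 7 in all.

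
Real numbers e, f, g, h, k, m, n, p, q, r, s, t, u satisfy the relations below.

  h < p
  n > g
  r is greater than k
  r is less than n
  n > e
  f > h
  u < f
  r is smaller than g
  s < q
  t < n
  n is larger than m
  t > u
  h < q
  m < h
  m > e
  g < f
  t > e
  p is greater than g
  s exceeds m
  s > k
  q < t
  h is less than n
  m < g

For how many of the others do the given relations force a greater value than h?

5

Directly above h: f, p, q, n.
One step further: t (5 so far).
No other element is forced above h by the given relations, so the count is 5.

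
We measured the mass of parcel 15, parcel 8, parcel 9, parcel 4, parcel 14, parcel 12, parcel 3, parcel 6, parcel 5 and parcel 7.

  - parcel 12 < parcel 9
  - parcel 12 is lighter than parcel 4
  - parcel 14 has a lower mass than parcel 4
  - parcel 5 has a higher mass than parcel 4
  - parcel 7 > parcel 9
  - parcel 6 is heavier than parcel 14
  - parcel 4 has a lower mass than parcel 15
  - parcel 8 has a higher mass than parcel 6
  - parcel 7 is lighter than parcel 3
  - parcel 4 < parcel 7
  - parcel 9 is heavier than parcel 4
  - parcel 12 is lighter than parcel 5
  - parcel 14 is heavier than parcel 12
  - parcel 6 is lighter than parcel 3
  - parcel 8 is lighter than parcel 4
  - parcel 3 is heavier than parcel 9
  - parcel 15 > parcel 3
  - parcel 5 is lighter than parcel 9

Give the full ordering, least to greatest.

Nothing is placed below parcel 12, so it is least; from there parcel 12 < parcel 14; parcel 14 < parcel 6; parcel 6 < parcel 8; parcel 8 < parcel 4; parcel 4 < parcel 5; parcel 5 < parcel 9; parcel 9 < parcel 7; parcel 7 < parcel 3; parcel 3 < parcel 15, each given directly.

parcel 12 < parcel 14 < parcel 6 < parcel 8 < parcel 4 < parcel 5 < parcel 9 < parcel 7 < parcel 3 < parcel 15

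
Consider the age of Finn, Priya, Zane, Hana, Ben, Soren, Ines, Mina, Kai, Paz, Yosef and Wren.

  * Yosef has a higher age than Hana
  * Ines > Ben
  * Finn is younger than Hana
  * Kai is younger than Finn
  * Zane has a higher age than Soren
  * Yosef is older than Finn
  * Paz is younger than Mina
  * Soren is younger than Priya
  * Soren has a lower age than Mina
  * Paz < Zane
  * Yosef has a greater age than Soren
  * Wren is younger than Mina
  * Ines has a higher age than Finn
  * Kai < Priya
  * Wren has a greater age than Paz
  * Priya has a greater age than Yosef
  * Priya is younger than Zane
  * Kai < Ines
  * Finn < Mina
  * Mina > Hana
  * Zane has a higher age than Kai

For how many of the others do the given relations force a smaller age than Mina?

The elements the relations force below Mina are Paz, Wren, Kai, Finn, Hana, Soren — no chain reaches any other.
That is 6.

6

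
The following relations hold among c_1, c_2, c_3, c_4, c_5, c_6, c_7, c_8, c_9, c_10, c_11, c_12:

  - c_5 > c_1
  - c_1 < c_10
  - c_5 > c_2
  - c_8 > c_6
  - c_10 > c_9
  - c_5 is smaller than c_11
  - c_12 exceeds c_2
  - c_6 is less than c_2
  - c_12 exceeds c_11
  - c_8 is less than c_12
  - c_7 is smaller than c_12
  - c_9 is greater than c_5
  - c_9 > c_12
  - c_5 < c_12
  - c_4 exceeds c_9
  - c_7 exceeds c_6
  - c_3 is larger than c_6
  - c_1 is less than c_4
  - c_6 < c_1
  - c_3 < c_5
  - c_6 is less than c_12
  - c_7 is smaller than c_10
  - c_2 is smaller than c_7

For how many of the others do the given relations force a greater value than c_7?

4

The elements the relations force above c_7 are c_12, c_9, c_4, c_10 — no chain reaches any other.
That is 4.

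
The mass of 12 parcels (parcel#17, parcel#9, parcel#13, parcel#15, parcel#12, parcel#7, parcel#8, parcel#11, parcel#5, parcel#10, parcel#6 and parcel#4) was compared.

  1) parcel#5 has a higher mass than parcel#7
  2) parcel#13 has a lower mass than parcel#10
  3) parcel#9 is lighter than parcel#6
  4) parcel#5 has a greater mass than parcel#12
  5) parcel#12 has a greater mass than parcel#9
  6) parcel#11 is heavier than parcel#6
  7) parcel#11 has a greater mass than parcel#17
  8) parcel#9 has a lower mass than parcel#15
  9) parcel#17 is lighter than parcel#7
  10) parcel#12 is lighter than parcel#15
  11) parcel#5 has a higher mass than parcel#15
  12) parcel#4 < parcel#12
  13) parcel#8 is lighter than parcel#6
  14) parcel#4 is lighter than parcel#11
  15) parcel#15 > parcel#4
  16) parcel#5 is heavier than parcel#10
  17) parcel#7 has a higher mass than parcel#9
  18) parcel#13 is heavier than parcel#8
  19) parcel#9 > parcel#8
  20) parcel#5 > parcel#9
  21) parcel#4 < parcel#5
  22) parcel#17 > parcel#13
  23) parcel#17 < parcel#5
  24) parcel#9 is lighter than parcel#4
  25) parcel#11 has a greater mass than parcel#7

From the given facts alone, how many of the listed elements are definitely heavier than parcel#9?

7

Directly above parcel#9: parcel#4, parcel#12, parcel#15, parcel#7, parcel#6, parcel#5.
One step further: parcel#11 (7 so far).
Nothing else is reachable above parcel#9; 7 in all.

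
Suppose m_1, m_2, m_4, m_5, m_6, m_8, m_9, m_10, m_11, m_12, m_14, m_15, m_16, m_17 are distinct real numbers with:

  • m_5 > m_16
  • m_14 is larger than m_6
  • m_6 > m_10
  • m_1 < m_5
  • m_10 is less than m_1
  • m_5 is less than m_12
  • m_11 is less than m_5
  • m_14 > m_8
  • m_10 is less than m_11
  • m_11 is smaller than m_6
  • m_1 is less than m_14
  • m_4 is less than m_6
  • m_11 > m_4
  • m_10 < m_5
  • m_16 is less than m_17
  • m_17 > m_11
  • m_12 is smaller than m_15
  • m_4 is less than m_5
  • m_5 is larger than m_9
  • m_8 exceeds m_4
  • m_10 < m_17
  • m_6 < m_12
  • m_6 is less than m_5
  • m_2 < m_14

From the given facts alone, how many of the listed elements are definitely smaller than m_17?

4

Directly below m_17: m_16, m_10, m_11.
One step further: m_4 (4 so far).
Nothing else is reachable below m_17; 4 in all.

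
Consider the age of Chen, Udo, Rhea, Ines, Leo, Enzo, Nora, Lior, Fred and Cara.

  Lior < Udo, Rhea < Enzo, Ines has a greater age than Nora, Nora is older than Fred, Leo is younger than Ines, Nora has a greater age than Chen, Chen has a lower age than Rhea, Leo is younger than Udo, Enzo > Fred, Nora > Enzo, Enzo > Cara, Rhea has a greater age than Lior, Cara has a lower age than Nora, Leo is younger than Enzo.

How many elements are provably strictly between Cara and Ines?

Chaining upward from Cara reaches: Enzo, Nora.
Chaining downward from Ines reaches: Fred, Chen, Leo, Lior, Rhea, Enzo, Nora.
Strictly between Cara and Ines are those in both lists: Enzo, Nora — 2 elements.

2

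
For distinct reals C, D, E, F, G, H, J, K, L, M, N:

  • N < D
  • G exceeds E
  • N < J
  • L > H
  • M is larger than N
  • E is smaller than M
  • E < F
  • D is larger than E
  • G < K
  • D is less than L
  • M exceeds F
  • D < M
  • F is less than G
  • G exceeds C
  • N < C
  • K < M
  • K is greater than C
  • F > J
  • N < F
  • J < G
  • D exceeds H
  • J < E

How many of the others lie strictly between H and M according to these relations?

Chaining upward from H reaches: D, L.
Chaining downward from M reaches: N, J, E, C, F, D, G, K.
Strictly between H and M are those in both lists: D — 1 element.

1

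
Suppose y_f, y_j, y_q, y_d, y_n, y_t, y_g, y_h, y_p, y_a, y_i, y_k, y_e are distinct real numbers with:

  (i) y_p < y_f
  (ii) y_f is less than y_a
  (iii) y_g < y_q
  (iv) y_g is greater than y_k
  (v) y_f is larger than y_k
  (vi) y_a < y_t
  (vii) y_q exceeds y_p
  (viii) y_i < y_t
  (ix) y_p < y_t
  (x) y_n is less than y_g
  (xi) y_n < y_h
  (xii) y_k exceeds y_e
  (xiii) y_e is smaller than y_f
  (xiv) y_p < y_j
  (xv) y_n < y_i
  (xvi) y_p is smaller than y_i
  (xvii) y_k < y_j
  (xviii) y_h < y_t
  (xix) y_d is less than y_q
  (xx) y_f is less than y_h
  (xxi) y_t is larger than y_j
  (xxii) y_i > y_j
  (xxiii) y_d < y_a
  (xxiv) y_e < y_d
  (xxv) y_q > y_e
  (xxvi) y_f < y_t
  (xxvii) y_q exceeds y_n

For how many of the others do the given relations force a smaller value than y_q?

Directly below y_q: y_e, y_n, y_p, y_g, y_d.
One step further: y_k (6 so far).
Nothing else is reachable below y_q; 6 in all.

6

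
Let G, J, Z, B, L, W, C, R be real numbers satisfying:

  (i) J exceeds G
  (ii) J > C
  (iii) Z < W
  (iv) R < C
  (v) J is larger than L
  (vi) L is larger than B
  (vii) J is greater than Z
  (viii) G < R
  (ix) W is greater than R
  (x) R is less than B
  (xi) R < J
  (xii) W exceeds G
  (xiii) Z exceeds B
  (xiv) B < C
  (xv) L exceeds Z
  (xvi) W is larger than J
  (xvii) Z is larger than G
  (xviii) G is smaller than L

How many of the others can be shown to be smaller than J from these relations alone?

6

From J the given relations immediately reach G, R, Z, L, C.
From those, B — 6 in total.
No other element is forced below J by the given relations, so the count is 6.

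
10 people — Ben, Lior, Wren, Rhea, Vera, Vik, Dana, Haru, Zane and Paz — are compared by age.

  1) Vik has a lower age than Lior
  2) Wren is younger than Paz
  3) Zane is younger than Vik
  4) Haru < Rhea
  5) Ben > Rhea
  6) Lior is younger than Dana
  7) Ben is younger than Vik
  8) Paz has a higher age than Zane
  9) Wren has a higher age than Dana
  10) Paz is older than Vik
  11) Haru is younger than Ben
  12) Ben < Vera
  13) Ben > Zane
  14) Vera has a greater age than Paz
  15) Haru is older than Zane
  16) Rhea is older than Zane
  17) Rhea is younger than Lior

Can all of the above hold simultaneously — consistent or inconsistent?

consistent

The single ordering Zane < Haru < Rhea < Ben < Vik < Lior < Dana < Wren < Paz < Vera satisfies every listed relation, so no contradiction arises.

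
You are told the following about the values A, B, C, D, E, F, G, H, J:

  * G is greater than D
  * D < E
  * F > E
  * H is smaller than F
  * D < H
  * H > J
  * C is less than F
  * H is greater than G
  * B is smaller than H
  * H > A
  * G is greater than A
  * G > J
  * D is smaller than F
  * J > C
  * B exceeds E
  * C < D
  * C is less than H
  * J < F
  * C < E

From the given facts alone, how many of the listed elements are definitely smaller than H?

The elements the relations force below H are C, D, J, A, E, B, G — no chain reaches any other.
That is 7.

7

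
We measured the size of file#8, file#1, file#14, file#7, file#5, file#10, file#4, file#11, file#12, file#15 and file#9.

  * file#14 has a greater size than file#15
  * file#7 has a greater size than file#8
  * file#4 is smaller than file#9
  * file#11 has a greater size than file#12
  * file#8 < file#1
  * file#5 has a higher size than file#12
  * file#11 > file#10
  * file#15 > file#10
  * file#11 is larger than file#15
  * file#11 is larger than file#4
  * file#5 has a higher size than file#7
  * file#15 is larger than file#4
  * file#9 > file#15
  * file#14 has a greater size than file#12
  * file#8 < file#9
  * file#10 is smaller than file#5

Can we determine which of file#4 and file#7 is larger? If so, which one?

undetermined

Following every chain through file#4: above file#4 we get file#15, file#9, file#14, file#11.
file#7 is not reached, and no chain runs the other way from file#7 to file#4.
So the given relations leave the order of file#4 and file#7 undetermined.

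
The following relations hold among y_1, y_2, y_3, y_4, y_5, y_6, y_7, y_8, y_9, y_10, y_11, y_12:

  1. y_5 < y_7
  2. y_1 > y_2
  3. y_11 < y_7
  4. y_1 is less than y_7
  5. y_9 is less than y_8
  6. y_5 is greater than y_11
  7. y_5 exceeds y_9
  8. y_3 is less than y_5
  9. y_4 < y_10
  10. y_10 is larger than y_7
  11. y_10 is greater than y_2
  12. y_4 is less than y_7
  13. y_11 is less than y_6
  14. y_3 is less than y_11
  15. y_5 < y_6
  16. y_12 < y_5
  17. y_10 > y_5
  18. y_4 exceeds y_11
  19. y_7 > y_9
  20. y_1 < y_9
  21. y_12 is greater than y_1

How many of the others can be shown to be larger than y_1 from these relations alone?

7

From y_1 the given relations immediately reach y_9, y_12, y_7.
From those, y_5, y_8, y_10 — 6 in total.
From those, y_6 — 7 in total.
Nothing else is reachable above y_1; 7 in all.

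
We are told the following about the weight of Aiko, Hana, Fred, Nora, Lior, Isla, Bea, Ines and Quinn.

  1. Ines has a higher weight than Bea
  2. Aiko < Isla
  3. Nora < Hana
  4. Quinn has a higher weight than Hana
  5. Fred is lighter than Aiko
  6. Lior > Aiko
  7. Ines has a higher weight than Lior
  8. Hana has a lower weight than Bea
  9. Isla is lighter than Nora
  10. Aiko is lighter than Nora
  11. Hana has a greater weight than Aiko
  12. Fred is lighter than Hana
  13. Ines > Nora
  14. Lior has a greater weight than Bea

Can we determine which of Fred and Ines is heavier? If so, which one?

The relevant relations are Fred < Aiko; Aiko < Isla; Isla < Nora; Nora < Hana; Hana < Bea; Bea < Lior; Lior < Ines.
Chaining these gives Fred < Aiko < Isla < Nora < Hana < Bea < Lior < Ines.
So Ines is heavier.

Ines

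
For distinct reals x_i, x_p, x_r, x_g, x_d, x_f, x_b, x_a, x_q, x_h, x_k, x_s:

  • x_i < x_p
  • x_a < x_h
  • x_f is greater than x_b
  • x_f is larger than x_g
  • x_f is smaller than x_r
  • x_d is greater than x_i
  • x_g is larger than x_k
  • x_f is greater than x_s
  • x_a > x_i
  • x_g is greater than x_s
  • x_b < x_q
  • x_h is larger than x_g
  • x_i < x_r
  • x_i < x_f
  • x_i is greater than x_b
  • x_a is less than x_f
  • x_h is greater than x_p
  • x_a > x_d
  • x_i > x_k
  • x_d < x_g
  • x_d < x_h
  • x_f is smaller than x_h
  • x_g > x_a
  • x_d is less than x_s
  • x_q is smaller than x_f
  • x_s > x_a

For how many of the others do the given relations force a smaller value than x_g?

From x_g the given relations immediately reach x_k, x_d, x_a, x_s.
From those, x_i — 5 in total.
From those, x_b — 6 in total.
Nothing else is reachable below x_g; 6 in all.

6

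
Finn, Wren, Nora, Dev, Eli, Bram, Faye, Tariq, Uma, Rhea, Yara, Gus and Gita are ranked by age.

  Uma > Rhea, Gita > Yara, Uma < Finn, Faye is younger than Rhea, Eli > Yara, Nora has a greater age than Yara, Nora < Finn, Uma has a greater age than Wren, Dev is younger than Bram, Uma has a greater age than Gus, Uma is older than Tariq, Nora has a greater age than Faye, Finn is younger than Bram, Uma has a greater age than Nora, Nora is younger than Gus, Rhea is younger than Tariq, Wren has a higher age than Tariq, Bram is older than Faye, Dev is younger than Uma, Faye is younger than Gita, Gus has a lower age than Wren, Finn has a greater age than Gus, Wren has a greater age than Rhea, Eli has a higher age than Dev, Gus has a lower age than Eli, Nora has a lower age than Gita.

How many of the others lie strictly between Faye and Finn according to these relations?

6

Chaining upward from Faye reaches: Nora, Gita, Rhea, Gus, Eli, Tariq, Wren, Uma, Bram.
Chaining downward from Finn reaches: Yara, Nora, Rhea, Gus, Dev, Tariq, Wren, Uma.
Strictly between Faye and Finn are those in both lists: Nora, Rhea, Gus, Tariq, Wren, Uma — 6 elements.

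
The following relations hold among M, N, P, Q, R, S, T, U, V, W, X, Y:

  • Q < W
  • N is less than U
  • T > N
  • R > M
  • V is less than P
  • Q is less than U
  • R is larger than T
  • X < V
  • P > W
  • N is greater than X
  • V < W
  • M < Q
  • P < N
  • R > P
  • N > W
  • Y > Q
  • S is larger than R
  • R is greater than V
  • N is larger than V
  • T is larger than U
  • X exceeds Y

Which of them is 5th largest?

N

The consecutive relations fix a unique order: M < Q < Y < X < V < W < P < N < U < T < R < S.
Counting 5 from the largest end gives N.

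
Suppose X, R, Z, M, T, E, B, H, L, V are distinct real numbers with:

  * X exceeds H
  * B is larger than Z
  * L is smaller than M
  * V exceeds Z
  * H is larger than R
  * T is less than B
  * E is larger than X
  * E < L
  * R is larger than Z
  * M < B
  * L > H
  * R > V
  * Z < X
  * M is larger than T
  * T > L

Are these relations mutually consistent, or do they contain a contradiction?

consistent

Every relation is compatible with Z < V < R < H < X < E < L < T < M < B; the set is consistent.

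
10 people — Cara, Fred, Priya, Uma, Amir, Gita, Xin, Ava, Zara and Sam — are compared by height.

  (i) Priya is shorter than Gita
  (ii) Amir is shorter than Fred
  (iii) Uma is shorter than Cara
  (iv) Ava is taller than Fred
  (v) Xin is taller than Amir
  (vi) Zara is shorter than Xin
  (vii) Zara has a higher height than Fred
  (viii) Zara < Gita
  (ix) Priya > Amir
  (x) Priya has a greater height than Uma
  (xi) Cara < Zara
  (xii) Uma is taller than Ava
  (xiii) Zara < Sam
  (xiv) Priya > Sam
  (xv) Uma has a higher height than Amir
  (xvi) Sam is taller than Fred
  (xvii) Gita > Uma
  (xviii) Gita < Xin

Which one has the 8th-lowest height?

Chaining the given pairs: Amir < Fred < Ava < Uma < Cara < Zara < Sam < Priya < Gita < Xin.
Counting 8 from the smallest end gives Priya.

Priya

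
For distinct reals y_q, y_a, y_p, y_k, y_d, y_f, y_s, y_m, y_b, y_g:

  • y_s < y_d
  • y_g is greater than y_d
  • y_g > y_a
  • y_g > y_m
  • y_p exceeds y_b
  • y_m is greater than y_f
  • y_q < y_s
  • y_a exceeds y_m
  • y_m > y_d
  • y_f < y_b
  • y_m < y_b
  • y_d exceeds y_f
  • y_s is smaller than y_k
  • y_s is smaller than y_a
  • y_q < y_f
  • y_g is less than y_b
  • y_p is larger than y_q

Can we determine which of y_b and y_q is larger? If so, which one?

y_b

The relevant relations are y_q < y_f; y_f < y_d; y_d < y_m; y_m < y_a; y_a < y_g; y_g < y_b.
Chaining these gives y_q < y_f < y_d < y_m < y_a < y_g < y_b.
So y_b is larger.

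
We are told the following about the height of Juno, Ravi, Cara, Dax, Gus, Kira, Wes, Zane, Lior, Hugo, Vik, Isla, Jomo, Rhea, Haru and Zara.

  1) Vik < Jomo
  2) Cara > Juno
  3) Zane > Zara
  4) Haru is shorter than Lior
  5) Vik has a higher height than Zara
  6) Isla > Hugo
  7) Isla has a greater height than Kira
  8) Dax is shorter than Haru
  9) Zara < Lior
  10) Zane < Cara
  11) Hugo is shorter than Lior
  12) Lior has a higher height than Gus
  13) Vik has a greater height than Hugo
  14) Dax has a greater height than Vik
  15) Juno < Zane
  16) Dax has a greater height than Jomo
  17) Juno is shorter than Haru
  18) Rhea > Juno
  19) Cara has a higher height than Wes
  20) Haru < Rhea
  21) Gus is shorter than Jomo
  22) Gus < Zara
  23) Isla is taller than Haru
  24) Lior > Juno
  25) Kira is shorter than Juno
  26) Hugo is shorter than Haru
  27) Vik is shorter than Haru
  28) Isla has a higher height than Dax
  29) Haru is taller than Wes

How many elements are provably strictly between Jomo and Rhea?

2

The relations place Jomo below Rhea. An element lies strictly between them when it is forced above Jomo and also forced below Rhea.
Above Jomo: {Dax, Haru, Isla, Lior}. Below Rhea: {Kira, Gus, Zara, Hugo, Juno, Wes, Vik, Dax, Haru}.
Intersection: {Dax, Haru} — 2.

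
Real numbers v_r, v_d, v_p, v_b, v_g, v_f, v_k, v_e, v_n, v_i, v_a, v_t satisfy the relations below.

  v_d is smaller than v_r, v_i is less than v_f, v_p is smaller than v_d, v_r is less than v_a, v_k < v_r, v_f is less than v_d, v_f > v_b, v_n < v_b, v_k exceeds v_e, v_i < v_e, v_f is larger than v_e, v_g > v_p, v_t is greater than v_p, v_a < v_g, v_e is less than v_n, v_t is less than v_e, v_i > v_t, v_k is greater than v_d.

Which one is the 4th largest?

v_k

Piecing the relations together gives one ordering: v_p < v_t < v_i < v_e < v_n < v_b < v_f < v_d < v_k < v_r < v_a < v_g.
Counting 4 from the largest end gives v_k.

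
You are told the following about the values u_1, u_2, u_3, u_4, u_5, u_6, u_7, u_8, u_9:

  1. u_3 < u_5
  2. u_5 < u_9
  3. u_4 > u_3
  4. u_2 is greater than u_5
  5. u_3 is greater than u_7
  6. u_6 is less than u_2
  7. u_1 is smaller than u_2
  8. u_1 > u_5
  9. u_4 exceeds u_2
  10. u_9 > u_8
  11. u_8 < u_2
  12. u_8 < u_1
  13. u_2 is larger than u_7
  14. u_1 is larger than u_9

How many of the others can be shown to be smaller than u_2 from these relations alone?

7

From u_2 the given relations immediately reach u_7, u_8, u_5, u_6, u_1.
From those, u_3, u_9 — 7 in total.
Nothing else is reachable below u_2; 7 in all.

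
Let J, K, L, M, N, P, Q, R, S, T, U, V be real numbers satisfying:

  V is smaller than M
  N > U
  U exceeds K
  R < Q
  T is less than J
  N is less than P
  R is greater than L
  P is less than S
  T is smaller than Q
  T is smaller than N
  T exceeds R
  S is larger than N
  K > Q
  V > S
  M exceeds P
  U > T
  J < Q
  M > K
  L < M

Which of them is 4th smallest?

J

The consecutive relations fix a unique order: L < R < T < J < Q < K < U < N < P < S < V < M.
The 4th smallest is J.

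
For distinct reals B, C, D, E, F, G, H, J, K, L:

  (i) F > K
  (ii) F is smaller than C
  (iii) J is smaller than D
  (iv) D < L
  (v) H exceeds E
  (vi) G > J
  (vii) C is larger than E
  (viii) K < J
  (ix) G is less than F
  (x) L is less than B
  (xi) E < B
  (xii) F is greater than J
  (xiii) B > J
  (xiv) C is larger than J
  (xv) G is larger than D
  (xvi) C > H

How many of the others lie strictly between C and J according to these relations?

Chaining upward from J reaches: D, L, G, F, B.
Chaining downward from C reaches: K, D, G, E, H, F.
Strictly between J and C are those in both lists: D, G, F — 3 elements.

3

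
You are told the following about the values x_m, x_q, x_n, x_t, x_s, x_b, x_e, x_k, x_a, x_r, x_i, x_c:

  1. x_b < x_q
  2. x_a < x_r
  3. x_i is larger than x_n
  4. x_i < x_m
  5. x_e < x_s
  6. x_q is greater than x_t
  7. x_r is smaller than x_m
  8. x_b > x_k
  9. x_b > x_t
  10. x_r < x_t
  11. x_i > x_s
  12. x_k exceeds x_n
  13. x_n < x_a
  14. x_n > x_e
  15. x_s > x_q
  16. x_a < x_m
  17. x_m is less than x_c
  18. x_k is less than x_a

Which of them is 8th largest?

x_r

Piecing the relations together gives one ordering: x_e < x_n < x_k < x_a < x_r < x_t < x_b < x_q < x_s < x_i < x_m < x_c.
Counting 8 from the largest end gives x_r.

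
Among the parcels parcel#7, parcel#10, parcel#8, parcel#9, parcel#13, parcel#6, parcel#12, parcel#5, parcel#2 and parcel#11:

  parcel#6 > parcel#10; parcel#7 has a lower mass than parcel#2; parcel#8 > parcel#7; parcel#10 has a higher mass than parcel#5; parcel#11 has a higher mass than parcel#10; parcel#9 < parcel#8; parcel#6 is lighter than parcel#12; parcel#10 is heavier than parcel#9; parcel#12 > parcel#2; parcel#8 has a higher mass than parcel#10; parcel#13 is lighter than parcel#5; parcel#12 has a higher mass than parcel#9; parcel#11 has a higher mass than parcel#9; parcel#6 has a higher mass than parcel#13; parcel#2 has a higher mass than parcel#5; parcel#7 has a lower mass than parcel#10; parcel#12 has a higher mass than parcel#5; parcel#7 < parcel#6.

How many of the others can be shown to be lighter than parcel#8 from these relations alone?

From parcel#8 the given relations immediately reach parcel#9, parcel#7, parcel#10.
From those, parcel#5 — 4 in total.
From those, parcel#13 — 5 in total.
Nothing else is reachable below parcel#8; 5 in all.

5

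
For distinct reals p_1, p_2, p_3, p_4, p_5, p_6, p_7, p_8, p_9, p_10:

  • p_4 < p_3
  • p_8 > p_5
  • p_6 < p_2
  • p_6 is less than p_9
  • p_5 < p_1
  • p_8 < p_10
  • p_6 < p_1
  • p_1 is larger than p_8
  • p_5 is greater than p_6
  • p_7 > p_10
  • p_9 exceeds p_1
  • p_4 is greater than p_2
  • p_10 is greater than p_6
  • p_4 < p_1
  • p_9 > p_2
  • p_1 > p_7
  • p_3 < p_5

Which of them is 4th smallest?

p_3

Piecing the relations together gives one ordering: p_6 < p_2 < p_4 < p_3 < p_5 < p_8 < p_10 < p_7 < p_1 < p_9.
The 4th smallest is p_3.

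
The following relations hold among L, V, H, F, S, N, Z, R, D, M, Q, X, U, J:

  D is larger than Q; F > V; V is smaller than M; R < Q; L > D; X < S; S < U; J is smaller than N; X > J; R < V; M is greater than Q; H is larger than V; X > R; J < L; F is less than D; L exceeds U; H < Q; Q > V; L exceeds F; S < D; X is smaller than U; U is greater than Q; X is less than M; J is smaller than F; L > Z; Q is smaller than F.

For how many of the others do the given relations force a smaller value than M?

6

From M the given relations immediately reach V, Q, X.
From those, R, H, J — 6 in total.
No other element is forced below M by the given relations, so the count is 6.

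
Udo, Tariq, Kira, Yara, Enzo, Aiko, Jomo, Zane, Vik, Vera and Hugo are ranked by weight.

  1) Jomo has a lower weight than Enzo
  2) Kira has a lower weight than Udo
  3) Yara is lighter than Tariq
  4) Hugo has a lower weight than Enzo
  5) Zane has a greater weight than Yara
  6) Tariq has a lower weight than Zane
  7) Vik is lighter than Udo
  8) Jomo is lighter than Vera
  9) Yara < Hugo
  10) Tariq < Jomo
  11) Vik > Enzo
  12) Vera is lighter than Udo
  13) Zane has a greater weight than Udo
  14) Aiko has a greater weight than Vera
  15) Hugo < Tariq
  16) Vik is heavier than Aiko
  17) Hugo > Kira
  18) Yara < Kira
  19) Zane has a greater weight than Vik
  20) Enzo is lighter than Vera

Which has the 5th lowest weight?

Jomo

The consecutive relations fix a unique order: Yara < Kira < Hugo < Tariq < Jomo < Enzo < Vera < Aiko < Vik < Udo < Zane.
The 5th smallest is Jomo.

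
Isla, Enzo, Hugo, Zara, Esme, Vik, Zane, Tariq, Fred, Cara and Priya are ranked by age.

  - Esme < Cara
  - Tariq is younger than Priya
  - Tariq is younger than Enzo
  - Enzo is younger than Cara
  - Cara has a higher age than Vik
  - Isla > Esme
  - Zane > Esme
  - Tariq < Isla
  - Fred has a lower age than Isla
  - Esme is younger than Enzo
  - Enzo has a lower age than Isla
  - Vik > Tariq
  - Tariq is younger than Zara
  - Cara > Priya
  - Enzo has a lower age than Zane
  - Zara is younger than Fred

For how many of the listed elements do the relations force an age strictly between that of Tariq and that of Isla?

3

The relations place Tariq below Isla. An element lies strictly between them when it is forced above Tariq and also forced below Isla.
Above Tariq: {Vik, Zara, Priya, Enzo, Fred, Cara, Zane}. Below Isla: {Esme, Zara, Enzo, Fred}.
Intersection: {Zara, Enzo, Fred} — 3.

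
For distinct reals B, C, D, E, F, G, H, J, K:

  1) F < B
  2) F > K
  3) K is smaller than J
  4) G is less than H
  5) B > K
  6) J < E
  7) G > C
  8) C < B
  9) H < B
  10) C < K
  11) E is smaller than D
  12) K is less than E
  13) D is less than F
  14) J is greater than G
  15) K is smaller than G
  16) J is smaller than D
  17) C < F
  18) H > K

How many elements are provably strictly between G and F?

3

Chaining upward from G reaches: J, E, D, H, B.
Chaining downward from F reaches: C, K, J, E, D.
Strictly between G and F are those in both lists: J, E, D — 3 elements.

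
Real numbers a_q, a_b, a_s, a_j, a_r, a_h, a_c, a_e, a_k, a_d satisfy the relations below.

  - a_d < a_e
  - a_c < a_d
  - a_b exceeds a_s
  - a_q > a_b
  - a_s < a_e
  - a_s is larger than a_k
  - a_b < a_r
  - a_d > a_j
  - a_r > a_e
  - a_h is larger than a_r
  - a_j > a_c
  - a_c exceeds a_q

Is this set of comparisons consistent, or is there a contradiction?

consistent

The single ordering a_k < a_s < a_b < a_q < a_c < a_j < a_d < a_e < a_r < a_h satisfies every listed relation, so no contradiction arises.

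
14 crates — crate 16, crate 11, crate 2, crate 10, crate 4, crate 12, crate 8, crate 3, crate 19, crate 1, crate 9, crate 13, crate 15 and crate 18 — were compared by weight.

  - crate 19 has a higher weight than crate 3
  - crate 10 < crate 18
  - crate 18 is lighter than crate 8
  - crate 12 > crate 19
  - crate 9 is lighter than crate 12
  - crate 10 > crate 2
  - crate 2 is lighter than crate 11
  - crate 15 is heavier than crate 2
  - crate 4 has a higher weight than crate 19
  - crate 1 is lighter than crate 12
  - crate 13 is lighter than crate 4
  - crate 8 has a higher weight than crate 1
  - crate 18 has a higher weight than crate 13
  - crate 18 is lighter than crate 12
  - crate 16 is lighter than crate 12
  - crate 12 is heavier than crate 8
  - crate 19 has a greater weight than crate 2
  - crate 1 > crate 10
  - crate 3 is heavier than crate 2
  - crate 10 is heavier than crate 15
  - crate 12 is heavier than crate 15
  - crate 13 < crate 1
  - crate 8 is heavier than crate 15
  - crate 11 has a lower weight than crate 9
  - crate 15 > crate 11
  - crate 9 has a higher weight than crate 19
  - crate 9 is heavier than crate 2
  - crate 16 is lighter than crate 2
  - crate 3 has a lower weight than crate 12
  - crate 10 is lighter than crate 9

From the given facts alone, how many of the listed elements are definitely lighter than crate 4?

5

Directly below crate 4: crate 13, crate 19.
One step further: crate 2, crate 3 (4 so far).
One step further: crate 16 (5 so far).
No other element is forced below crate 4 by the given relations, so the count is 5.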